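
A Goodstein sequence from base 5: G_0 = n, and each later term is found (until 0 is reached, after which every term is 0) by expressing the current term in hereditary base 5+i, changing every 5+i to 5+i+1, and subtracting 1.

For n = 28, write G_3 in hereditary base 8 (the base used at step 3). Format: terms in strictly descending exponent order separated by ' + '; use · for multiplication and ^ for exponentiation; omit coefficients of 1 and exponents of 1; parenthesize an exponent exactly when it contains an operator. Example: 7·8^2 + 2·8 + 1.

28 —HB5→ 5^2 + 3 —bump→ 6^2 + 3 = 39 —(−1)→ 38
38 —HB6→ 6^2 + 2 —bump→ 7^2 + 2 = 51 —(−1)→ 50
50 —HB7→ 7^2 + 1 —bump→ 8^2 + 1 = 65 —(−1)→ 64

8^2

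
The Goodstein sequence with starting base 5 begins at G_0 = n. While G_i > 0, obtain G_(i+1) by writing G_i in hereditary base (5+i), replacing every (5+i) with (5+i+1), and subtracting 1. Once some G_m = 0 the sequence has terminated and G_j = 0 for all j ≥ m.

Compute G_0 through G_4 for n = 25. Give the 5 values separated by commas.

25, 35, 39, 43, 47

G_0=25  [base 5] 5^2  →[5↦6]→  6^2 = 36  −1 ⇒ G_1=35
G_1=35  [base 6] 5·6 + 5  →[6↦7]→  5·7 + 5 = 40  −1 ⇒ G_2=39
G_2=39  [base 7] 5·7 + 4  →[7↦8]→  5·8 + 4 = 44  −1 ⇒ G_3=43
G_3=43  [base 8] 5·8 + 3  →[8↦9]→  5·9 + 3 = 48  −1 ⇒ G_4=47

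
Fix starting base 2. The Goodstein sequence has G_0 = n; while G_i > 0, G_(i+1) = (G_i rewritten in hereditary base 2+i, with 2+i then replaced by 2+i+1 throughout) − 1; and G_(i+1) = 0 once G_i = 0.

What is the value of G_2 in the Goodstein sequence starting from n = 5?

base 2: 5 = 2^2 + 1; at 3: 3^3 + 1 = 28; next = 27
base 3: 27 = 3^3; at 4: 4^4 = 256; next = 255

255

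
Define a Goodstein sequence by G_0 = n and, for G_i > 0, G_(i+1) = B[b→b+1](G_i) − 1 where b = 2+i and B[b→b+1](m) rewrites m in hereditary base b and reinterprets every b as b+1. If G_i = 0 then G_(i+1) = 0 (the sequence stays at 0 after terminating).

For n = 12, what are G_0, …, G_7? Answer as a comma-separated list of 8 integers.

12, 107, 1065, 15685, 280019, 5764910, 134217867, 3486784574

[0] 12 ≡ 2^(2 + 1) + 2^2 (base 2). Lift 3: 108. −1: 107.
[1] 107 ≡ 3^(3 + 1) + 2·3^2 + 2·3 + 2 (base 3). Lift 4: 1066. −1: 1065.
[2] 1065 ≡ 4^(4 + 1) + 2·4^2 + 2·4 + 1 (base 4). Lift 5: 15686. −1: 15685.
[3] 15685 ≡ 5^(5 + 1) + 2·5^2 + 2·5 (base 5). Lift 6: 280020. −1: 280019.
[4] 280019 ≡ 6^(6 + 1) + 2·6^2 + 6 + 5 (base 6). Lift 7: 5764911. −1: 5764910.
[5] 5764910 ≡ 7^(7 + 1) + 2·7^2 + 7 + 4 (base 7). Lift 8: 134217868. −1: 134217867.
[6] 134217867 ≡ 8^(8 + 1) + 2·8^2 + 8 + 3 (base 8). Lift 9: 3486784575. −1: 3486784574.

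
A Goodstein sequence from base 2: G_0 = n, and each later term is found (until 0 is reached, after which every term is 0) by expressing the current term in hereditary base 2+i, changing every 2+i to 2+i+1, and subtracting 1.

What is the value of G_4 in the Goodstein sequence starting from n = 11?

279937

G_0 = 11. HB_2(11) = 2^(2 + 1) + 2 + 1. Bump = 85. G_1 = 84.
G_1 = 84. HB_3(84) = 3^(3 + 1) + 3. Bump = 1028. G_2 = 1027.
G_2 = 1027. HB_4(1027) = 4^(4 + 1) + 3. Bump = 15628. G_3 = 15627.
G_3 = 15627. HB_5(15627) = 5^(5 + 1) + 2. Bump = 279938. G_4 = 279937.
G_4 = 279937. HB_6(279937) = 6^(6 + 1) + 1. Bump = 5764802. G_5 = 5764801.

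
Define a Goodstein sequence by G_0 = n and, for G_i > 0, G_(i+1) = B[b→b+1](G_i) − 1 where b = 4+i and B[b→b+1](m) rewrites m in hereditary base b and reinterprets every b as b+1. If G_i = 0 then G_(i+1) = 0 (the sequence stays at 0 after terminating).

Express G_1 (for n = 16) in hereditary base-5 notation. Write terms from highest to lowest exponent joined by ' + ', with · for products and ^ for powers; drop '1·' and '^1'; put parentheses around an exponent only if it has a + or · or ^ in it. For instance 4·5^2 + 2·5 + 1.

4·5 + 4

(0) 16|_4 = 4^2 ↦ 5^2|_5 = 25 ⇒ 24
(1) 24|_5 = 4·5 + 4 ↦ 4·6 + 4|_6 = 28 ⇒ 27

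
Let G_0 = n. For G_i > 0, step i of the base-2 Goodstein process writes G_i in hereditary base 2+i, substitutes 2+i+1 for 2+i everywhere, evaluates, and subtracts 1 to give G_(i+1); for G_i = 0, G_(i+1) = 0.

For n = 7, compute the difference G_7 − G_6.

i=0: 7 = 2^2 + 2 + 1 (b=2); 2→3: 3^3 + 3 + 1 = 31; 31−1 = 30
i=1: 30 = 3^3 + 3 (b=3); 3→4: 4^4 + 4 = 260; 260−1 = 259
i=2: 259 = 4^4 + 3 (b=4); 4→5: 5^5 + 3 = 3128; 3128−1 = 3127
i=3: 3127 = 5^5 + 2 (b=5); 5→6: 6^6 + 2 = 46658; 46658−1 = 46657
i=4: 46657 = 6^6 + 1 (b=6); 6→7: 7^7 + 1 = 823544; 823544−1 = 823543
i=5: 823543 = 7^7 (b=7); 7→8: 8^8 = 16777216; 16777216−1 = 16777215
i=6: 16777215 = 7·8^7 + 7·8^6 + 7·8^5 + 7·8^4 + 7·8^3 + 7·8^2 + 7·8 + 7 (b=8); 8→9: 7·9^7 + 7·9^6 + 7·9^5 + 7·9^4 + 7·9^3 + 7·9^2 + 7·9 + 7 = 37665880; 37665880−1 = 37665879

20888664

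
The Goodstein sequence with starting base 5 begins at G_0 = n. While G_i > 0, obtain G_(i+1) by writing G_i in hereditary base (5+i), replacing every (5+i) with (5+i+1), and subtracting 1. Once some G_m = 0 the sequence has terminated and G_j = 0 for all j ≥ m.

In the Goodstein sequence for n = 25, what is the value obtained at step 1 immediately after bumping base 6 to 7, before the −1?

G_0=25  [base 5] 5^2  →[5↦6]→  6^2 = 36  −1 ⇒ G_1=35
G_1=35  [base 6] 5·6 + 5  →[6↦7]→  5·7 + 5 = 40  −1 ⇒ G_2=39

40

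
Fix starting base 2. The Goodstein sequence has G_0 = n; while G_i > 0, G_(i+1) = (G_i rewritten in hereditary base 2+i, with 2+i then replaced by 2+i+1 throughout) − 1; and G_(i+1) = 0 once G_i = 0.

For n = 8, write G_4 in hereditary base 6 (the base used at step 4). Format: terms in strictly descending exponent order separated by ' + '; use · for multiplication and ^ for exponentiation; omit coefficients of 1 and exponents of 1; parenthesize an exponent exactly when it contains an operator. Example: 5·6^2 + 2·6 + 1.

2·6^6 + 2·6^2 + 6 + 5

[0] 8 ≡ 2^(2 + 1) (base 2). Lift 3: 81. −1: 80.
[1] 80 ≡ 2·3^3 + 2·3^2 + 2·3 + 2 (base 3). Lift 4: 554. −1: 553.
[2] 553 ≡ 2·4^4 + 2·4^2 + 2·4 + 1 (base 4). Lift 5: 6311. −1: 6310.
[3] 6310 ≡ 2·5^5 + 2·5^2 + 2·5 (base 5). Lift 6: 93396. −1: 93395.
[4] 93395 ≡ 2·6^6 + 2·6^2 + 6 + 5 (base 6). Lift 7: 1647196. −1: 1647195.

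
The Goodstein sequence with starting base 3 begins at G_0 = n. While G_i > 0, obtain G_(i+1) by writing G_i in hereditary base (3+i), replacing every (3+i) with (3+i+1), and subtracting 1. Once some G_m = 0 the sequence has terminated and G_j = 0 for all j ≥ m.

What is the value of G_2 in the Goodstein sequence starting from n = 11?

25

i=0: 11 = 3^2 + 2 (b=3); 3→4: 4^2 + 2 = 18; 18−1 = 17
i=1: 17 = 4^2 + 1 (b=4); 4→5: 5^2 + 1 = 26; 26−1 = 25
i=2: 25 = 5^2 (b=5); 5→6: 6^2 = 36; 36−1 = 35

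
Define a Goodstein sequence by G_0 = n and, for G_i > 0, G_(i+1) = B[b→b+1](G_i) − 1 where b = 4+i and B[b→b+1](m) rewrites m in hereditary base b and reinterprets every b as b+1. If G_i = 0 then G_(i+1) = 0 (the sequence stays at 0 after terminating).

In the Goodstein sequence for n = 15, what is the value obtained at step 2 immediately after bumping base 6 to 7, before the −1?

22

i=0: 15 = 3·4 + 3 (b=4); 4→5: 3·5 + 3 = 18; 18−1 = 17
i=1: 17 = 3·5 + 2 (b=5); 5→6: 3·6 + 2 = 20; 20−1 = 19
i=2: 19 = 3·6 + 1 (b=6); 6→7: 3·7 + 1 = 22; 22−1 = 21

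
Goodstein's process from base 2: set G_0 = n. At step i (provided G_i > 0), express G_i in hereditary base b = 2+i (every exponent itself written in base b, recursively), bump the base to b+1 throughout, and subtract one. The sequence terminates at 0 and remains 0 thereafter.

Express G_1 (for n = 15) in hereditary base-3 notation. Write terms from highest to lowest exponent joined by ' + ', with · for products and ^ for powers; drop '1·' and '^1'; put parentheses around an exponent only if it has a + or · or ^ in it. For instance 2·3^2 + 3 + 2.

step 0: 15 = 2^(2 + 1) + 2^2 + 2 + 1; sub 3 for 2: 3^(3 + 1) + 3^3 + 3 + 1; = 112; G_1 = 112−1 = 111
step 1: 111 = 3^(3 + 1) + 3^3 + 3; sub 4 for 3: 4^(4 + 1) + 4^4 + 4; = 1284; G_2 = 1284−1 = 1283

3^(3 + 1) + 3^3 + 3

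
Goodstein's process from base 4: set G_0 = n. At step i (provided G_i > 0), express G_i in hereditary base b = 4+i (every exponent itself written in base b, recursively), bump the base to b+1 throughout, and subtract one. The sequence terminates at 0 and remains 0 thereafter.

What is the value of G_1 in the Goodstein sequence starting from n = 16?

24

step 0: 16 = 4^2; sub 5 for 4: 5^2; = 25; G_1 = 25−1 = 24
step 1: 24 = 4·5 + 4; sub 6 for 5: 4·6 + 4; = 28; G_2 = 28−1 = 27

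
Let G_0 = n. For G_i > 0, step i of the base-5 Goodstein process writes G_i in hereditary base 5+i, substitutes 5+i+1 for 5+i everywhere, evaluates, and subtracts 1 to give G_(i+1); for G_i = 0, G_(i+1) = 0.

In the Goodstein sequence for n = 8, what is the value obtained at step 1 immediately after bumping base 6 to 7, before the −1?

9

i=0: 8 = 5 + 3 (b=5); 5→6: 6 + 3 = 9; 9−1 = 8
i=1: 8 = 6 + 2 (b=6); 6→7: 7 + 2 = 9; 9−1 = 8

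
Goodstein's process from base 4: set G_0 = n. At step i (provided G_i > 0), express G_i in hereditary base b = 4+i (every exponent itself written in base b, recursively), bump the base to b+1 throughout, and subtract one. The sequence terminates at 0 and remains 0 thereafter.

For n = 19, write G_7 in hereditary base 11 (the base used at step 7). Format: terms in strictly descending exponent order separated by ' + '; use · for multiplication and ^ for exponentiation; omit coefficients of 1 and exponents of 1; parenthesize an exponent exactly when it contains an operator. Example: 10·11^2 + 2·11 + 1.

i=0: 19 = 4^2 + 3 (b=4); 4→5: 5^2 + 3 = 28; 28−1 = 27
i=1: 27 = 5^2 + 2 (b=5); 5→6: 6^2 + 2 = 38; 38−1 = 37
i=2: 37 = 6^2 + 1 (b=6); 6→7: 7^2 + 1 = 50; 50−1 = 49
i=3: 49 = 7^2 (b=7); 7→8: 8^2 = 64; 64−1 = 63
i=4: 63 = 7·8 + 7 (b=8); 8→9: 7·9 + 7 = 70; 70−1 = 69
i=5: 69 = 7·9 + 6 (b=9); 9→10: 7·10 + 6 = 76; 76−1 = 75
i=6: 75 = 7·10 + 5 (b=10); 10→11: 7·11 + 5 = 82; 82−1 = 81

7·11 + 4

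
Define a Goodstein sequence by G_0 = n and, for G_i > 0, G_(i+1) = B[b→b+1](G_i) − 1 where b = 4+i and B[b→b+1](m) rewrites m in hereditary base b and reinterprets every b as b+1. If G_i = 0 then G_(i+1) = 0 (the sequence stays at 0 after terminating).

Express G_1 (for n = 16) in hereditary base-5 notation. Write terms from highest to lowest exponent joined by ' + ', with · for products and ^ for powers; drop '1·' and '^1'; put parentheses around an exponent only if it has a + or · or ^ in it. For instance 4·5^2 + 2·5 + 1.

16 —HB4→ 4^2 —bump→ 5^2 = 25 —(−1)→ 24
24 —HB5→ 4·5 + 4 —bump→ 4·6 + 4 = 28 —(−1)→ 27

4·5 + 4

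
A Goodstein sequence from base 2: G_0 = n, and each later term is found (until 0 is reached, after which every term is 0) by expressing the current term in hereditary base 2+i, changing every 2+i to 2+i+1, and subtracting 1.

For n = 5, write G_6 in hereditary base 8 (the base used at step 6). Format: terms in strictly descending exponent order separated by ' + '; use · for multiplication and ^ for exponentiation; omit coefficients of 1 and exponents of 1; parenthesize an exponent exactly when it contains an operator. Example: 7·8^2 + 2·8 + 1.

3·8^3 + 3·8^2 + 2·8 + 7

[0] 5 ≡ 2^2 + 1 (base 2). Lift 3: 28. −1: 27.
[1] 27 ≡ 3^3 (base 3). Lift 4: 256. −1: 255.
[2] 255 ≡ 3·4^3 + 3·4^2 + 3·4 + 3 (base 4). Lift 5: 468. −1: 467.
[3] 467 ≡ 3·5^3 + 3·5^2 + 3·5 + 2 (base 5). Lift 6: 776. −1: 775.
[4] 775 ≡ 3·6^3 + 3·6^2 + 3·6 + 1 (base 6). Lift 7: 1198. −1: 1197.
[5] 1197 ≡ 3·7^3 + 3·7^2 + 3·7 (base 7). Lift 8: 1752. −1: 1751.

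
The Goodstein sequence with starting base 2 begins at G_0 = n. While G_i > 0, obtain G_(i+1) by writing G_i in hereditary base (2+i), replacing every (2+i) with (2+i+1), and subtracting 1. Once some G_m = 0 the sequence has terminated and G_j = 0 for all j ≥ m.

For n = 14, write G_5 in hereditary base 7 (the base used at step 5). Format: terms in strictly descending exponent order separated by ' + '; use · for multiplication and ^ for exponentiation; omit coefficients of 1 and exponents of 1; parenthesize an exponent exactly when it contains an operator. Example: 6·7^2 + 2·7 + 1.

7^(7 + 1) + 5·7^5 + 5·7^4 + 5·7^3 + 5·7^2 + 5·7 + 4

G_0=14  [base 2] 2^(2 + 1) + 2^2 + 2  →[2↦3]→  3^(3 + 1) + 3^3 + 3 = 111  −1 ⇒ G_1=110
G_1=110  [base 3] 3^(3 + 1) + 3^3 + 2  →[3↦4]→  4^(4 + 1) + 4^4 + 2 = 1282  −1 ⇒ G_2=1281
G_2=1281  [base 4] 4^(4 + 1) + 4^4 + 1  →[4↦5]→  5^(5 + 1) + 5^5 + 1 = 18751  −1 ⇒ G_3=18750
G_3=18750  [base 5] 5^(5 + 1) + 5^5  →[5↦6]→  6^(6 + 1) + 6^6 = 326592  −1 ⇒ G_4=326591
G_4=326591  [base 6] 6^(6 + 1) + 5·6^5 + 5·6^4 + 5·6^3 + 5·6^2 + 5·6 + 5  →[6↦7]→  7^(7 + 1) + 5·7^5 + 5·7^4 + 5·7^3 + 5·7^2 + 5·7 + 5 = 5862841  −1 ⇒ G_5=5862840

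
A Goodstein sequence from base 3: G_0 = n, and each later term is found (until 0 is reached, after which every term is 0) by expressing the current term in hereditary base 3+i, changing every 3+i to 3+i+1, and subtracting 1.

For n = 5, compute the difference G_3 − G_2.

G_0 = 5. HB_3(5) = 3 + 2. Bump = 6. G_1 = 5.
G_1 = 5. HB_4(5) = 4 + 1. Bump = 6. G_2 = 5.
G_2 = 5. HB_5(5) = 5. Bump = 6. G_3 = 5.

0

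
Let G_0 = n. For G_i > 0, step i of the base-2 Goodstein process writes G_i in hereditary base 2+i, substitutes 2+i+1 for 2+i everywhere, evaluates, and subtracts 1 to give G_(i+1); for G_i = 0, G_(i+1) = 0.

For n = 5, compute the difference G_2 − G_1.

228

G_0=5  [base 2] 2^2 + 1  →[2↦3]→  3^3 + 1 = 28  −1 ⇒ G_1=27
G_1=27  [base 3] 3^3  →[3↦4]→  4^4 = 256  −1 ⇒ G_2=255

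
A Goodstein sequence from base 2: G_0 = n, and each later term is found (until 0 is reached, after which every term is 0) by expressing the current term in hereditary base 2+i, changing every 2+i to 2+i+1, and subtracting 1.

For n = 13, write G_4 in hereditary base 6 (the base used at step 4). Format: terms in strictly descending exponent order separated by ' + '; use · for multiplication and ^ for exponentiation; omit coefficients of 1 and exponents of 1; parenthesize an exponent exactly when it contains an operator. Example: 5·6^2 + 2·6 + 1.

6^(6 + 1) + 3·6^3 + 3·6^2 + 3·6 + 1

i=0: 13 = 2^(2 + 1) + 2^2 + 1 (b=2); 2→3: 3^(3 + 1) + 3^3 + 1 = 109; 109−1 = 108
i=1: 108 = 3^(3 + 1) + 3^3 (b=3); 3→4: 4^(4 + 1) + 4^4 = 1280; 1280−1 = 1279
i=2: 1279 = 4^(4 + 1) + 3·4^3 + 3·4^2 + 3·4 + 3 (b=4); 4→5: 5^(5 + 1) + 3·5^3 + 3·5^2 + 3·5 + 3 = 16093; 16093−1 = 16092
i=3: 16092 = 5^(5 + 1) + 3·5^3 + 3·5^2 + 3·5 + 2 (b=5); 5→6: 6^(6 + 1) + 3·6^3 + 3·6^2 + 3·6 + 2 = 280712; 280712−1 = 280711
i=4: 280711 = 6^(6 + 1) + 3·6^3 + 3·6^2 + 3·6 + 1 (b=6); 6→7: 7^(7 + 1) + 3·7^3 + 3·7^2 + 3·7 + 1 = 5765999; 5765999−1 = 5765998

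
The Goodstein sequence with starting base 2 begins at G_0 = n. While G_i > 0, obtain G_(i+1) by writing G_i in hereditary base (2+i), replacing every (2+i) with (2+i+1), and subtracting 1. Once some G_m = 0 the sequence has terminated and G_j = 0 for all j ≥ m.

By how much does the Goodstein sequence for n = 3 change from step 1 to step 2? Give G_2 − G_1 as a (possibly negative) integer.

base 2: 3 = 2 + 1; at 3: 3 + 1 = 4; next = 3
base 3: 3 = 3; at 4: 4 = 4; next = 3

0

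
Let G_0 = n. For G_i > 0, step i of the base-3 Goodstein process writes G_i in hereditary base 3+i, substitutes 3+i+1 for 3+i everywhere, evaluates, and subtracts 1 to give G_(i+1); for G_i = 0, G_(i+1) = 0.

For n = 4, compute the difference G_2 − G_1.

0

G_0=4  [base 3] 3 + 1  →[3↦4]→  4 + 1 = 5  −1 ⇒ G_1=4
G_1=4  [base 4] 4  →[4↦5]→  5 = 5  −1 ⇒ G_2=4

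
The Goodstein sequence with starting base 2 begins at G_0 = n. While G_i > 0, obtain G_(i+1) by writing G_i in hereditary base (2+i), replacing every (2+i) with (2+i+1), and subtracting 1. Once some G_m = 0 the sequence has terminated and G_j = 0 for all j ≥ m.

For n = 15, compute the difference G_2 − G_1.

1172

G_0=15  [base 2] 2^(2 + 1) + 2^2 + 2 + 1  →[2↦3]→  3^(3 + 1) + 3^3 + 3 + 1 = 112  −1 ⇒ G_1=111
G_1=111  [base 3] 3^(3 + 1) + 3^3 + 3  →[3↦4]→  4^(4 + 1) + 4^4 + 4 = 1284  −1 ⇒ G_2=1283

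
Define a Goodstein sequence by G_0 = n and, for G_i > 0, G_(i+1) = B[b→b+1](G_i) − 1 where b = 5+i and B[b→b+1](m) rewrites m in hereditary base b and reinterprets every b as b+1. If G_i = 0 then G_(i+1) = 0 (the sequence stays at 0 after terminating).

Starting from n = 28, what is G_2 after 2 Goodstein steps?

50

i=0: 28 = 5^2 + 3 (b=5); 5→6: 6^2 + 3 = 39; 39−1 = 38
i=1: 38 = 6^2 + 2 (b=6); 6→7: 7^2 + 2 = 51; 51−1 = 50
i=2: 50 = 7^2 + 1 (b=7); 7→8: 8^2 + 1 = 65; 65−1 = 64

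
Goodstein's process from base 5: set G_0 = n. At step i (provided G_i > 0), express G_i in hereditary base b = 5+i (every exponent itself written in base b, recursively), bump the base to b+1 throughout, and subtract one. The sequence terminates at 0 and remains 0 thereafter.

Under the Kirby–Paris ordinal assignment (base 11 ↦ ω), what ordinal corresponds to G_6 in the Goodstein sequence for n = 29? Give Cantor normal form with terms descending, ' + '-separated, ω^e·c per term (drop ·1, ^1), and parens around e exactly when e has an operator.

ω·9 + 8

G_0=29  [base 5] 5^2 + 4  →[5↦6]→  6^2 + 4 = 40  −1 ⇒ G_1=39
G_1=39  [base 6] 6^2 + 3  →[6↦7]→  7^2 + 3 = 52  −1 ⇒ G_2=51
G_2=51  [base 7] 7^2 + 2  →[7↦8]→  8^2 + 2 = 66  −1 ⇒ G_3=65
G_3=65  [base 8] 8^2 + 1  →[8↦9]→  9^2 + 1 = 82  −1 ⇒ G_4=81
G_4=81  [base 9] 9^2  →[9↦10]→  10^2 = 100  −1 ⇒ G_5=99
G_5=99  [base 10] 9·10 + 9  →[10↦11]→  9·11 + 9 = 108  −1 ⇒ G_6=107
G_6=107  [base 11] 9·11 + 8  →[11↦12]→  9·12 + 8 = 116  −1 ⇒ G_7=115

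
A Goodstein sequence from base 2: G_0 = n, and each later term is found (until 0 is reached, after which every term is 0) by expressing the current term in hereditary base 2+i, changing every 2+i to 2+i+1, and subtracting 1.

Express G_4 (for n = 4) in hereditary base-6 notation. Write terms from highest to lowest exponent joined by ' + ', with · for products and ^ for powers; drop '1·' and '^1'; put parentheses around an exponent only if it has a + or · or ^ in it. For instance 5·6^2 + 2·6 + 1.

step 0: 4 = 2^2; sub 3 for 2: 3^3; = 27; G_1 = 27−1 = 26
step 1: 26 = 2·3^2 + 2·3 + 2; sub 4 for 3: 2·4^2 + 2·4 + 2; = 42; G_2 = 42−1 = 41
step 2: 41 = 2·4^2 + 2·4 + 1; sub 5 for 4: 2·5^2 + 2·5 + 1; = 61; G_3 = 61−1 = 60
step 3: 60 = 2·5^2 + 2·5; sub 6 for 5: 2·6^2 + 2·6; = 84; G_4 = 84−1 = 83
step 4: 83 = 2·6^2 + 6 + 5; sub 7 for 6: 2·7^2 + 7 + 5; = 110; G_5 = 110−1 = 109

2·6^2 + 6 + 5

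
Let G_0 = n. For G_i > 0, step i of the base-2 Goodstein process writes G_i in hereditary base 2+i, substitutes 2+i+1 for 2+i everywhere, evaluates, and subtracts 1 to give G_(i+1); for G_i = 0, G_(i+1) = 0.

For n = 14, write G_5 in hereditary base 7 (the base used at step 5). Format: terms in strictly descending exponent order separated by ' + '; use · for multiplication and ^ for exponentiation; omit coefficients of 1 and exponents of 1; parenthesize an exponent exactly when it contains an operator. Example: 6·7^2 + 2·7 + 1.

7^(7 + 1) + 5·7^5 + 5·7^4 + 5·7^3 + 5·7^2 + 5·7 + 4

i=0: 14 = 2^(2 + 1) + 2^2 + 2 (b=2); 2→3: 3^(3 + 1) + 3^3 + 3 = 111; 111−1 = 110
i=1: 110 = 3^(3 + 1) + 3^3 + 2 (b=3); 3→4: 4^(4 + 1) + 4^4 + 2 = 1282; 1282−1 = 1281
i=2: 1281 = 4^(4 + 1) + 4^4 + 1 (b=4); 4→5: 5^(5 + 1) + 5^5 + 1 = 18751; 18751−1 = 18750
i=3: 18750 = 5^(5 + 1) + 5^5 (b=5); 5→6: 6^(6 + 1) + 6^6 = 326592; 326592−1 = 326591
i=4: 326591 = 6^(6 + 1) + 5·6^5 + 5·6^4 + 5·6^3 + 5·6^2 + 5·6 + 5 (b=6); 6→7: 7^(7 + 1) + 5·7^5 + 5·7^4 + 5·7^3 + 5·7^2 + 5·7 + 5 = 5862841; 5862841−1 = 5862840
i=5: 5862840 = 7^(7 + 1) + 5·7^5 + 5·7^4 + 5·7^3 + 5·7^2 + 5·7 + 4 (b=7); 7→8: 8^(8 + 1) + 5·8^5 + 5·8^4 + 5·8^3 + 5·8^2 + 5·8 + 4 = 134404972; 134404972−1 = 134404971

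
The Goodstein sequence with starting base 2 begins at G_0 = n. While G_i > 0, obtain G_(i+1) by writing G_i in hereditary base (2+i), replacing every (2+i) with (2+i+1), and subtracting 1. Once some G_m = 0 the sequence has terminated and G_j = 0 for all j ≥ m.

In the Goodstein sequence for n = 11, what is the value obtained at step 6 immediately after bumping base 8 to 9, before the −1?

11 —HB2→ 2^(2 + 1) + 2 + 1 —bump→ 3^(3 + 1) + 3 + 1 = 85 —(−1)→ 84
84 —HB3→ 3^(3 + 1) + 3 —bump→ 4^(4 + 1) + 4 = 1028 —(−1)→ 1027
1027 —HB4→ 4^(4 + 1) + 3 —bump→ 5^(5 + 1) + 3 = 15628 —(−1)→ 15627
15627 —HB5→ 5^(5 + 1) + 2 —bump→ 6^(6 + 1) + 2 = 279938 —(−1)→ 279937
279937 —HB6→ 6^(6 + 1) + 1 —bump→ 7^(7 + 1) + 1 = 5764802 —(−1)→ 5764801
5764801 —HB7→ 7^(7 + 1) —bump→ 8^(8 + 1) = 134217728 —(−1)→ 134217727
134217727 —HB8→ 7·8^8 + 7·8^7 + 7·8^6 + 7·8^5 + 7·8^4 + 7·8^3 + 7·8^2 + 7·8 + 7 —bump→ 7·9^9 + 7·9^7 + 7·9^6 + 7·9^5 + 7·9^4 + 7·9^3 + 7·9^2 + 7·9 + 7 = 2749609303 —(−1)→ 2749609302

2749609303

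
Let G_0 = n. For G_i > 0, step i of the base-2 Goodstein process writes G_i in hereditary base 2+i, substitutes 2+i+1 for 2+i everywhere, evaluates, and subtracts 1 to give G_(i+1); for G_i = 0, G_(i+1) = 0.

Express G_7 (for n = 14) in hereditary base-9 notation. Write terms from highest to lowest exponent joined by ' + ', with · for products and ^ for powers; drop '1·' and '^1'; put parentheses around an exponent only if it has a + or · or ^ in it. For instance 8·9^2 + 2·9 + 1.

(0) 14|_2 = 2^(2 + 1) + 2^2 + 2 ↦ 3^(3 + 1) + 3^3 + 3|_3 = 111 ⇒ 110
(1) 110|_3 = 3^(3 + 1) + 3^3 + 2 ↦ 4^(4 + 1) + 4^4 + 2|_4 = 1282 ⇒ 1281
(2) 1281|_4 = 4^(4 + 1) + 4^4 + 1 ↦ 5^(5 + 1) + 5^5 + 1|_5 = 18751 ⇒ 18750
(3) 18750|_5 = 5^(5 + 1) + 5^5 ↦ 6^(6 + 1) + 6^6|_6 = 326592 ⇒ 326591
(4) 326591|_6 = 6^(6 + 1) + 5·6^5 + 5·6^4 + 5·6^3 + 5·6^2 + 5·6 + 5 ↦ 7^(7 + 1) + 5·7^5 + 5·7^4 + 5·7^3 + 5·7^2 + 5·7 + 5|_7 = 5862841 ⇒ 5862840
(5) 5862840|_7 = 7^(7 + 1) + 5·7^5 + 5·7^4 + 5·7^3 + 5·7^2 + 5·7 + 4 ↦ 8^(8 + 1) + 5·8^5 + 5·8^4 + 5·8^3 + 5·8^2 + 5·8 + 4|_8 = 134404972 ⇒ 134404971
(6) 134404971|_8 = 8^(8 + 1) + 5·8^5 + 5·8^4 + 5·8^3 + 5·8^2 + 5·8 + 3 ↦ 9^(9 + 1) + 5·9^5 + 5·9^4 + 5·9^3 + 5·9^2 + 5·9 + 3|_9 = 3487116549 ⇒ 3487116548
(7) 3487116548|_9 = 9^(9 + 1) + 5·9^5 + 5·9^4 + 5·9^3 + 5·9^2 + 5·9 + 2 ↦ 10^(10 + 1) + 5·10^5 + 5·10^4 + 5·10^3 + 5·10^2 + 5·10 + 2|_10 = 100000555552 ⇒ 100000555551

9^(9 + 1) + 5·9^5 + 5·9^4 + 5·9^3 + 5·9^2 + 5·9 + 2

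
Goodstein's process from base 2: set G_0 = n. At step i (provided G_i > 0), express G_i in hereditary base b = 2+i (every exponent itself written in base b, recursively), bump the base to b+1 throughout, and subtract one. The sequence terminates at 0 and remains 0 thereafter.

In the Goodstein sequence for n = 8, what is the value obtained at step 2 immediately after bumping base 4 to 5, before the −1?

8 —HB2→ 2^(2 + 1) —bump→ 3^(3 + 1) = 81 —(−1)→ 80
80 —HB3→ 2·3^3 + 2·3^2 + 2·3 + 2 —bump→ 2·4^4 + 2·4^2 + 2·4 + 2 = 554 —(−1)→ 553

6311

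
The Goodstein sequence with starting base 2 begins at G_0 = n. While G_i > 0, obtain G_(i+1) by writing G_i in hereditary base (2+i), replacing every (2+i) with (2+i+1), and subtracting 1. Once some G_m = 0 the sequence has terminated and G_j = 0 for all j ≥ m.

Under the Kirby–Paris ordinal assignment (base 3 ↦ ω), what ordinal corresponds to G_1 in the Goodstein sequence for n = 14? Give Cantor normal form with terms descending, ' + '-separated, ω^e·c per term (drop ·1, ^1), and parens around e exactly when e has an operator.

G_0 = 14. HB_2(14) = 2^(2 + 1) + 2^2 + 2. Bump = 111. G_1 = 110.
G_1 = 110. HB_3(110) = 3^(3 + 1) + 3^3 + 2. Bump = 1282. G_2 = 1281.

ω^(ω + 1) + ω^ω + 2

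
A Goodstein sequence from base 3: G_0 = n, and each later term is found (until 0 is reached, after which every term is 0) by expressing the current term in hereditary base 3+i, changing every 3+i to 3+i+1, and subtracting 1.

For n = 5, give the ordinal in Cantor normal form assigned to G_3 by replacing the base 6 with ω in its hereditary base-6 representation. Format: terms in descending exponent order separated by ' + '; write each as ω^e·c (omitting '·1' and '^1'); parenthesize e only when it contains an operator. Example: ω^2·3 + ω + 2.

5 —HB3→ 3 + 2 —bump→ 4 + 2 = 6 —(−1)→ 5
5 —HB4→ 4 + 1 —bump→ 5 + 1 = 6 —(−1)→ 5
5 —HB5→ 5 —bump→ 6 = 6 —(−1)→ 5

5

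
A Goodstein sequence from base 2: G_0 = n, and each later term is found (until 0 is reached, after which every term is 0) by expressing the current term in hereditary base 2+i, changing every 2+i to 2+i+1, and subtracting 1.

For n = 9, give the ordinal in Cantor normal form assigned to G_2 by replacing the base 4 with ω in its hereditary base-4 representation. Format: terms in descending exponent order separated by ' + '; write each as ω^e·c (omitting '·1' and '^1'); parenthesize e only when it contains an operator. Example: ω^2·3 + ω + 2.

ω^ω·3 + ω^3·3 + ω^2·3 + ω·3 + 3

base 2: 9 = 2^(2 + 1) + 1; at 3: 3^(3 + 1) + 1 = 82; next = 81
base 3: 81 = 3^(3 + 1); at 4: 4^(4 + 1) = 1024; next = 1023
base 4: 1023 = 3·4^4 + 3·4^3 + 3·4^2 + 3·4 + 3; at 5: 3·5^5 + 3·5^3 + 3·5^2 + 3·5 + 3 = 9843; next = 9842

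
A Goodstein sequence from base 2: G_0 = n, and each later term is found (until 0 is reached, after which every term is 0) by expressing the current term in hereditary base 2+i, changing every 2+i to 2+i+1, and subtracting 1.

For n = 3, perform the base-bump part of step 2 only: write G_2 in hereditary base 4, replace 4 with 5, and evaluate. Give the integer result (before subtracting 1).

3

[0] 3 ≡ 2 + 1 (base 2). Lift 3: 4. −1: 3.
[1] 3 ≡ 3 (base 3). Lift 4: 4. −1: 3.
[2] 3 ≡ 3 (base 4). Lift 5: 3. −1: 2.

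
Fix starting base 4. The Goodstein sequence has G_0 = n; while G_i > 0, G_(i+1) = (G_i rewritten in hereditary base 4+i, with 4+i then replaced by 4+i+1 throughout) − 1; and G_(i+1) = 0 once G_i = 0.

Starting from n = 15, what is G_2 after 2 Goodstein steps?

G_0 = 15. HB_4(15) = 3·4 + 3. Bump = 18. G_1 = 17.
G_1 = 17. HB_5(17) = 3·5 + 2. Bump = 20. G_2 = 19.
G_2 = 19. HB_6(19) = 3·6 + 1. Bump = 22. G_3 = 21.

19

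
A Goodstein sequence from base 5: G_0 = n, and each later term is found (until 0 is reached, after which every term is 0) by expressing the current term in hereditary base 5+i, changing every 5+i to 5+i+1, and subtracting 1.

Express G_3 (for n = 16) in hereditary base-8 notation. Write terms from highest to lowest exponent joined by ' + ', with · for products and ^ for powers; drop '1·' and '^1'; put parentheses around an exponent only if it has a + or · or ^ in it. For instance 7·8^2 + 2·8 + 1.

[0] 16 ≡ 3·5 + 1 (base 5). Lift 6: 19. −1: 18.
[1] 18 ≡ 3·6 (base 6). Lift 7: 21. −1: 20.
[2] 20 ≡ 2·7 + 6 (base 7). Lift 8: 22. −1: 21.
[3] 21 ≡ 2·8 + 5 (base 8). Lift 9: 23. −1: 22.

2·8 + 5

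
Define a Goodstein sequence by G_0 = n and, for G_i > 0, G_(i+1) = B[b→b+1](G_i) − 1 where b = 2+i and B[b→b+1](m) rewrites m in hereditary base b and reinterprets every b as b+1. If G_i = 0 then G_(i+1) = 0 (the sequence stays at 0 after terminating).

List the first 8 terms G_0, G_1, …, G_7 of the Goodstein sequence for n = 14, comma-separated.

14, 110, 1281, 18750, 326591, 5862840, 134404971, 3487116548

G_0=14  [base 2] 2^(2 + 1) + 2^2 + 2  →[2↦3]→  3^(3 + 1) + 3^3 + 3 = 111  −1 ⇒ G_1=110
G_1=110  [base 3] 3^(3 + 1) + 3^3 + 2  →[3↦4]→  4^(4 + 1) + 4^4 + 2 = 1282  −1 ⇒ G_2=1281
G_2=1281  [base 4] 4^(4 + 1) + 4^4 + 1  →[4↦5]→  5^(5 + 1) + 5^5 + 1 = 18751  −1 ⇒ G_3=18750
G_3=18750  [base 5] 5^(5 + 1) + 5^5  →[5↦6]→  6^(6 + 1) + 6^6 = 326592  −1 ⇒ G_4=326591
G_4=326591  [base 6] 6^(6 + 1) + 5·6^5 + 5·6^4 + 5·6^3 + 5·6^2 + 5·6 + 5  →[6↦7]→  7^(7 + 1) + 5·7^5 + 5·7^4 + 5·7^3 + 5·7^2 + 5·7 + 5 = 5862841  −1 ⇒ G_5=5862840
G_5=5862840  [base 7] 7^(7 + 1) + 5·7^5 + 5·7^4 + 5·7^3 + 5·7^2 + 5·7 + 4  →[7↦8]→  8^(8 + 1) + 5·8^5 + 5·8^4 + 5·8^3 + 5·8^2 + 5·8 + 4 = 134404972  −1 ⇒ G_6=134404971
G_6=134404971  [base 8] 8^(8 + 1) + 5·8^5 + 5·8^4 + 5·8^3 + 5·8^2 + 5·8 + 3  →[8↦9]→  9^(9 + 1) + 5·9^5 + 5·9^4 + 5·9^3 + 5·9^2 + 5·9 + 3 = 3487116549  −1 ⇒ G_7=3487116548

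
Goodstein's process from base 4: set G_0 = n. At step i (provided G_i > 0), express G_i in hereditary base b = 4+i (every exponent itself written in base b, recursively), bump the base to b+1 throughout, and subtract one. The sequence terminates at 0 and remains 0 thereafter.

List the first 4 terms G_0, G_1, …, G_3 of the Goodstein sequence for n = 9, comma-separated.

9, 10, 11, 11

step 0: 9 = 2·4 + 1; sub 5 for 4: 2·5 + 1; = 11; G_1 = 11−1 = 10
step 1: 10 = 2·5; sub 6 for 5: 2·6; = 12; G_2 = 12−1 = 11
step 2: 11 = 6 + 5; sub 7 for 6: 7 + 5; = 12; G_3 = 12−1 = 11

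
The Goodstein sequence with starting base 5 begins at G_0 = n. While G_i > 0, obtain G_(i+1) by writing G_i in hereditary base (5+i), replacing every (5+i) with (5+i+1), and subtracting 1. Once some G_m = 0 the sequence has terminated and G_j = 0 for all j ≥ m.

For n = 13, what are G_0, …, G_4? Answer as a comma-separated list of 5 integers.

step 0: 13 = 2·5 + 3; sub 6 for 5: 2·6 + 3; = 15; G_1 = 15−1 = 14
step 1: 14 = 2·6 + 2; sub 7 for 6: 2·7 + 2; = 16; G_2 = 16−1 = 15
step 2: 15 = 2·7 + 1; sub 8 for 7: 2·8 + 1; = 17; G_3 = 17−1 = 16
step 3: 16 = 2·8; sub 9 for 8: 2·9; = 18; G_4 = 18−1 = 17

13, 14, 15, 16, 17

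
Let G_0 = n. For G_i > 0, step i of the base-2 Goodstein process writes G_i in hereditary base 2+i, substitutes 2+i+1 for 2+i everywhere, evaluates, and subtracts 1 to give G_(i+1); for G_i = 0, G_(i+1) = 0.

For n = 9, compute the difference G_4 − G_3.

130901

G_0 = 9. HB_2(9) = 2^(2 + 1) + 1. Bump = 82. G_1 = 81.
G_1 = 81. HB_3(81) = 3^(3 + 1). Bump = 1024. G_2 = 1023.
G_2 = 1023. HB_4(1023) = 3·4^4 + 3·4^3 + 3·4^2 + 3·4 + 3. Bump = 9843. G_3 = 9842.
G_3 = 9842. HB_5(9842) = 3·5^5 + 3·5^3 + 3·5^2 + 3·5 + 2. Bump = 140744. G_4 = 140743.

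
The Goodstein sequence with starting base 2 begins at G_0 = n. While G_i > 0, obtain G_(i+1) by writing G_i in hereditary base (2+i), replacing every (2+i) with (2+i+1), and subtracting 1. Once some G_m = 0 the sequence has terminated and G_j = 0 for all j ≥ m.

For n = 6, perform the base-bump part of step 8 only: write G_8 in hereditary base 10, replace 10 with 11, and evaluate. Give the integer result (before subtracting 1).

base 2: 6 = 2^2 + 2; at 3: 3^3 + 3 = 30; next = 29
base 3: 29 = 3^3 + 2; at 4: 4^4 + 2 = 258; next = 257
base 4: 257 = 4^4 + 1; at 5: 5^5 + 1 = 3126; next = 3125
base 5: 3125 = 5^5; at 6: 6^6 = 46656; next = 46655
base 6: 46655 = 5·6^5 + 5·6^4 + 5·6^3 + 5·6^2 + 5·6 + 5; at 7: 5·7^5 + 5·7^4 + 5·7^3 + 5·7^2 + 5·7 + 5 = 98040; next = 98039
base 7: 98039 = 5·7^5 + 5·7^4 + 5·7^3 + 5·7^2 + 5·7 + 4; at 8: 5·8^5 + 5·8^4 + 5·8^3 + 5·8^2 + 5·8 + 4 = 187244; next = 187243
base 8: 187243 = 5·8^5 + 5·8^4 + 5·8^3 + 5·8^2 + 5·8 + 3; at 9: 5·9^5 + 5·9^4 + 5·9^3 + 5·9^2 + 5·9 + 3 = 332148; next = 332147
base 9: 332147 = 5·9^5 + 5·9^4 + 5·9^3 + 5·9^2 + 5·9 + 2; at 10: 5·10^5 + 5·10^4 + 5·10^3 + 5·10^2 + 5·10 + 2 = 555552; next = 555551
base 10: 555551 = 5·10^5 + 5·10^4 + 5·10^3 + 5·10^2 + 5·10 + 1; at 11: 5·11^5 + 5·11^4 + 5·11^3 + 5·11^2 + 5·11 + 1 = 885776; next = 885775

885776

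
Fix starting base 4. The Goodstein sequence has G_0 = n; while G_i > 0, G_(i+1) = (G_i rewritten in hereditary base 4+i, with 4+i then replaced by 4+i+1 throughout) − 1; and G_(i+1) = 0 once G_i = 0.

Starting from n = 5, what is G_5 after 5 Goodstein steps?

step 0: 5 = 4 + 1; sub 5 for 4: 5 + 1; = 6; G_1 = 6−1 = 5
step 1: 5 = 5; sub 6 for 5: 6; = 6; G_2 = 6−1 = 5
step 2: 5 = 5; sub 7 for 6: 5; = 5; G_3 = 5−1 = 4
step 3: 4 = 4; sub 8 for 7: 4; = 4; G_4 = 4−1 = 3
step 4: 3 = 3; sub 9 for 8: 3; = 3; G_5 = 3−1 = 2
step 5: 2 = 2; sub 10 for 9: 2; = 2; G_6 = 2−1 = 1

2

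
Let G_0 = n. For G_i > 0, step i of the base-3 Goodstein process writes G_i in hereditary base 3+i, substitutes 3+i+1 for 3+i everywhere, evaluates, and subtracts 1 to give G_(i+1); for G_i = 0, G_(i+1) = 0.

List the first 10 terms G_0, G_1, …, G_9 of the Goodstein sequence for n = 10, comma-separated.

(0) 10|_3 = 3^2 + 1 ↦ 4^2 + 1|_4 = 17 ⇒ 16
(1) 16|_4 = 4^2 ↦ 5^2|_5 = 25 ⇒ 24
(2) 24|_5 = 4·5 + 4 ↦ 4·6 + 4|_6 = 28 ⇒ 27
(3) 27|_6 = 4·6 + 3 ↦ 4·7 + 3|_7 = 31 ⇒ 30
(4) 30|_7 = 4·7 + 2 ↦ 4·8 + 2|_8 = 34 ⇒ 33
(5) 33|_8 = 4·8 + 1 ↦ 4·9 + 1|_9 = 37 ⇒ 36
(6) 36|_9 = 4·9 ↦ 4·10|_10 = 40 ⇒ 39
(7) 39|_10 = 3·10 + 9 ↦ 3·11 + 9|_11 = 42 ⇒ 41
(8) 41|_11 = 3·11 + 8 ↦ 3·12 + 8|_12 = 44 ⇒ 43

10, 16, 24, 27, 30, 33, 36, 39, 41, 43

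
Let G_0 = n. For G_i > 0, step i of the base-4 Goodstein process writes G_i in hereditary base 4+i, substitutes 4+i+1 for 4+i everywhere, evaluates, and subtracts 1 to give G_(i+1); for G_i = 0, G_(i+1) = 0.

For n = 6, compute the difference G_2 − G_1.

step 0: 6 = 4 + 2; sub 5 for 4: 5 + 2; = 7; G_1 = 7−1 = 6
step 1: 6 = 5 + 1; sub 6 for 5: 6 + 1; = 7; G_2 = 7−1 = 6

0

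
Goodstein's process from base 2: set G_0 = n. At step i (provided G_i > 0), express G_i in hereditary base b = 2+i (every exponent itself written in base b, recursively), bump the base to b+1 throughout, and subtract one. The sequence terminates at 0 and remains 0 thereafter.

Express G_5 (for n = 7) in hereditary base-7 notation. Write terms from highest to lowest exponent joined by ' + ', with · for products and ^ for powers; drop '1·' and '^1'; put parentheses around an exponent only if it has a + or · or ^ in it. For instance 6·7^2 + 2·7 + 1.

G_0=7  [base 2] 2^2 + 2 + 1  →[2↦3]→  3^3 + 3 + 1 = 31  −1 ⇒ G_1=30
G_1=30  [base 3] 3^3 + 3  →[3↦4]→  4^4 + 4 = 260  −1 ⇒ G_2=259
G_2=259  [base 4] 4^4 + 3  →[4↦5]→  5^5 + 3 = 3128  −1 ⇒ G_3=3127
G_3=3127  [base 5] 5^5 + 2  →[5↦6]→  6^6 + 2 = 46658  −1 ⇒ G_4=46657
G_4=46657  [base 6] 6^6 + 1  →[6↦7]→  7^7 + 1 = 823544  −1 ⇒ G_5=823543

7^7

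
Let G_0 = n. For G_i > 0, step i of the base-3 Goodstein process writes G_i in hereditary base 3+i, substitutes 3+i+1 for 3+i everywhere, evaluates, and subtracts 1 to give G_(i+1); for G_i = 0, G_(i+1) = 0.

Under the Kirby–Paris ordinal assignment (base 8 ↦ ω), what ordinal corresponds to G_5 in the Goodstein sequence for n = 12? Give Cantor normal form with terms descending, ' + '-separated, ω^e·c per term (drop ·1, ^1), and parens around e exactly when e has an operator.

ω·7 + 7

12 —HB3→ 3^2 + 3 —bump→ 4^2 + 4 = 20 —(−1)→ 19
19 —HB4→ 4^2 + 3 —bump→ 5^2 + 3 = 28 —(−1)→ 27
27 —HB5→ 5^2 + 2 —bump→ 6^2 + 2 = 38 —(−1)→ 37
37 —HB6→ 6^2 + 1 —bump→ 7^2 + 1 = 50 —(−1)→ 49
49 —HB7→ 7^2 —bump→ 8^2 = 64 —(−1)→ 63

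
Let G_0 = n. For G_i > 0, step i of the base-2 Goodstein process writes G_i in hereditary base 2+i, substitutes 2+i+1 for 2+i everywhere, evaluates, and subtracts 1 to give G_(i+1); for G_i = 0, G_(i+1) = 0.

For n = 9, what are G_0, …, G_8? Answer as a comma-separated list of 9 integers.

9 —HB2→ 2^(2 + 1) + 1 —bump→ 3^(3 + 1) + 1 = 82 —(−1)→ 81
81 —HB3→ 3^(3 + 1) —bump→ 4^(4 + 1) = 1024 —(−1)→ 1023
1023 —HB4→ 3·4^4 + 3·4^3 + 3·4^2 + 3·4 + 3 —bump→ 3·5^5 + 3·5^3 + 3·5^2 + 3·5 + 3 = 9843 —(−1)→ 9842
9842 —HB5→ 3·5^5 + 3·5^3 + 3·5^2 + 3·5 + 2 —bump→ 3·6^6 + 3·6^3 + 3·6^2 + 3·6 + 2 = 140744 —(−1)→ 140743
140743 —HB6→ 3·6^6 + 3·6^3 + 3·6^2 + 3·6 + 1 —bump→ 3·7^7 + 3·7^3 + 3·7^2 + 3·7 + 1 = 2471827 —(−1)→ 2471826
2471826 —HB7→ 3·7^7 + 3·7^3 + 3·7^2 + 3·7 —bump→ 3·8^8 + 3·8^3 + 3·8^2 + 3·8 = 50333400 —(−1)→ 50333399
50333399 —HB8→ 3·8^8 + 3·8^3 + 3·8^2 + 2·8 + 7 —bump→ 3·9^9 + 3·9^3 + 3·9^2 + 2·9 + 7 = 1162263922 —(−1)→ 1162263921
1162263921 —HB9→ 3·9^9 + 3·9^3 + 3·9^2 + 2·9 + 6 —bump→ 3·10^10 + 3·10^3 + 3·10^2 + 2·10 + 6 = 30000003326 —(−1)→ 30000003325

9, 81, 1023, 9842, 140743, 2471826, 50333399, 1162263921, 30000003325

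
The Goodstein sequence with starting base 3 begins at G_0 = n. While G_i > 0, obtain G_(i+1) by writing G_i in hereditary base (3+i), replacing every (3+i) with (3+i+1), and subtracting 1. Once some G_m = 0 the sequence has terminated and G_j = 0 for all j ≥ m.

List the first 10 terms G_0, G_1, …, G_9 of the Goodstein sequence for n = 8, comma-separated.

8, 9, 10, 11, 11, 11, 11, 11, 11, 11

G_0 = 8. HB_3(8) = 2·3 + 2. Bump = 10. G_1 = 9.
G_1 = 9. HB_4(9) = 2·4 + 1. Bump = 11. G_2 = 10.
G_2 = 10. HB_5(10) = 2·5. Bump = 12. G_3 = 11.
G_3 = 11. HB_6(11) = 6 + 5. Bump = 12. G_4 = 11.
G_4 = 11. HB_7(11) = 7 + 4. Bump = 12. G_5 = 11.
G_5 = 11. HB_8(11) = 8 + 3. Bump = 12. G_6 = 11.
G_6 = 11. HB_9(11) = 9 + 2. Bump = 12. G_7 = 11.
G_7 = 11. HB_10(11) = 10 + 1. Bump = 12. G_8 = 11.
G_8 = 11. HB_11(11) = 11. Bump = 12. G_9 = 11.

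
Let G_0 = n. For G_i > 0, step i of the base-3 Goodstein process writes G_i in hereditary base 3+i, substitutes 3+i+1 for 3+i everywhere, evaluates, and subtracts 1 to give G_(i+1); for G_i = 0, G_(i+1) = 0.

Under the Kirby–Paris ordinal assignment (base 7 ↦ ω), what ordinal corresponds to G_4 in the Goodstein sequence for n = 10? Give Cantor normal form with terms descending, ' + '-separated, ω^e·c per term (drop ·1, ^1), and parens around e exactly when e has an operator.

ω·4 + 2

G_0 = 10. HB_3(10) = 3^2 + 1. Bump = 17. G_1 = 16.
G_1 = 16. HB_4(16) = 4^2. Bump = 25. G_2 = 24.
G_2 = 24. HB_5(24) = 4·5 + 4. Bump = 28. G_3 = 27.
G_3 = 27. HB_6(27) = 4·6 + 3. Bump = 31. G_4 = 30.
G_4 = 30. HB_7(30) = 4·7 + 2. Bump = 34. G_5 = 33.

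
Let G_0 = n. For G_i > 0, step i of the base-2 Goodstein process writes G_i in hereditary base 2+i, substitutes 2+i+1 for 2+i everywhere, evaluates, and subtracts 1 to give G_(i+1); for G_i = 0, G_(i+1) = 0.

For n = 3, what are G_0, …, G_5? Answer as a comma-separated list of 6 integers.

3, 3, 3, 2, 1, 0

step 0: 3 = 2 + 1; sub 3 for 2: 3 + 1; = 4; G_1 = 4−1 = 3
step 1: 3 = 3; sub 4 for 3: 4; = 4; G_2 = 4−1 = 3
step 2: 3 = 3; sub 5 for 4: 3; = 3; G_3 = 3−1 = 2
step 3: 2 = 2; sub 6 for 5: 2; = 2; G_4 = 2−1 = 1
step 4: 1 = 1; sub 7 for 6: 1; = 1; G_5 = 1−1 = 0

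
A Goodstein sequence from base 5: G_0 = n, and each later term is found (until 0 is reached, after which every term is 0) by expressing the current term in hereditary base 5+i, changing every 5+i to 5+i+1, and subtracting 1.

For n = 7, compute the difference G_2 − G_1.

7 —HB5→ 5 + 2 —bump→ 6 + 2 = 8 —(−1)→ 7
7 —HB6→ 6 + 1 —bump→ 7 + 1 = 8 —(−1)→ 7

0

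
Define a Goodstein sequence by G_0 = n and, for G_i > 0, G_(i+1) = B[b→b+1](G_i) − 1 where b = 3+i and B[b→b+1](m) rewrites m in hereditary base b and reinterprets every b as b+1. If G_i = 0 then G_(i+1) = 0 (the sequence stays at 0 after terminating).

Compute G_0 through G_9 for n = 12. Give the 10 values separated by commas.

base 3: 12 = 3^2 + 3; at 4: 4^2 + 4 = 20; next = 19
base 4: 19 = 4^2 + 3; at 5: 5^2 + 3 = 28; next = 27
base 5: 27 = 5^2 + 2; at 6: 6^2 + 2 = 38; next = 37
base 6: 37 = 6^2 + 1; at 7: 7^2 + 1 = 50; next = 49
base 7: 49 = 7^2; at 8: 8^2 = 64; next = 63
base 8: 63 = 7·8 + 7; at 9: 7·9 + 7 = 70; next = 69
base 9: 69 = 7·9 + 6; at 10: 7·10 + 6 = 76; next = 75
base 10: 75 = 7·10 + 5; at 11: 7·11 + 5 = 82; next = 81
base 11: 81 = 7·11 + 4; at 12: 7·12 + 4 = 88; next = 87

12, 19, 27, 37, 49, 63, 69, 75, 81, 87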